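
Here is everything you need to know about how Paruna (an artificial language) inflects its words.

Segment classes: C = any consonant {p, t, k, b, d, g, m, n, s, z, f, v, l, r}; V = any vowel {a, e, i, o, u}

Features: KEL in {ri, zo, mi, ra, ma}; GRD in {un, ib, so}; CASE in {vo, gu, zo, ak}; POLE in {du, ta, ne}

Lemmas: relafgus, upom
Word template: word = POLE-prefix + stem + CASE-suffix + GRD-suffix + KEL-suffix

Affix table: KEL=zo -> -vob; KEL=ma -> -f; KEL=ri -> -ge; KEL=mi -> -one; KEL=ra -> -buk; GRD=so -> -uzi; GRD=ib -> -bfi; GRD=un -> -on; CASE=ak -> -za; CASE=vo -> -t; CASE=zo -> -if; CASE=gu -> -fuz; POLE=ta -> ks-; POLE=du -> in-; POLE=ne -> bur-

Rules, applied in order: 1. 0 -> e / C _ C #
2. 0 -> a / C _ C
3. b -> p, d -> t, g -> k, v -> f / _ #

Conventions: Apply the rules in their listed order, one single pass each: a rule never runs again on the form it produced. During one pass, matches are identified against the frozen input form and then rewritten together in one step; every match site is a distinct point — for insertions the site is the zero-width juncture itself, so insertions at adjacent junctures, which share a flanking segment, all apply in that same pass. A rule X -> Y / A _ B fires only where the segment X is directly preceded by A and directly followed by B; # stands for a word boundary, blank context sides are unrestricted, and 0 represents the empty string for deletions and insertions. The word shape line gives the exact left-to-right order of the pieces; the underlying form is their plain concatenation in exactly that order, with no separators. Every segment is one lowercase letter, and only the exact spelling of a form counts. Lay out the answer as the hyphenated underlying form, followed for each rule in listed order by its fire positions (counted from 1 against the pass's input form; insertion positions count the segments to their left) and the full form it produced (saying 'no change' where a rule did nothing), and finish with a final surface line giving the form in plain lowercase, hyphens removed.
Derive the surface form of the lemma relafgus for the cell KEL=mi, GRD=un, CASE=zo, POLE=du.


underlying: in-relafgus-if-on-one
1. 0 -> e / C _ C #: no change
2. 0 -> a / C _ C: inserts after position(s) 2, 7: inarelafagusifonone
3. b -> p, d -> t, g -> k, v -> f / _ #: no change
surface: inarelafagusifonone


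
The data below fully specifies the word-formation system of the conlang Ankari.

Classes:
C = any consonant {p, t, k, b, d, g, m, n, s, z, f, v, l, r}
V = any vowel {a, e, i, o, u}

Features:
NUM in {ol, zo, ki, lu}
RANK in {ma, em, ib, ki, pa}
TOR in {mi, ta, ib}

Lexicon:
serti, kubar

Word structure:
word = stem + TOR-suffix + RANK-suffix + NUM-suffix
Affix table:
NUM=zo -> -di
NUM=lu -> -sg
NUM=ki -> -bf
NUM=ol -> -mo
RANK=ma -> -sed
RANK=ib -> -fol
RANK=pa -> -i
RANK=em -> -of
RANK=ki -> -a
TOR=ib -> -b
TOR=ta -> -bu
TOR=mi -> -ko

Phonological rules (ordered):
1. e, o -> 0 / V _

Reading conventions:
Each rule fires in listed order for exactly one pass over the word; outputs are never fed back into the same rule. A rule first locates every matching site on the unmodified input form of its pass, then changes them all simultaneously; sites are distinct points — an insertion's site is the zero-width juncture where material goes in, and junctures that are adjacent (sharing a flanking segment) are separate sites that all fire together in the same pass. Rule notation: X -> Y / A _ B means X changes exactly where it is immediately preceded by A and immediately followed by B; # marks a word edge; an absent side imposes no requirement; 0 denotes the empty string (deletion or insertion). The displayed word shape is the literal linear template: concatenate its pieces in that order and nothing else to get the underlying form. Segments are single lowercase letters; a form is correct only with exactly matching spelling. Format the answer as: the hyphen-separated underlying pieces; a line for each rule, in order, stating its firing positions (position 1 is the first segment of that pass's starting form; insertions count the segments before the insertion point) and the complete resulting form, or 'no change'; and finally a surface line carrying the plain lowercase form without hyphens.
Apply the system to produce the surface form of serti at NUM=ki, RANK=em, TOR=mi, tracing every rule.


underlying: serti-ko-of-bf
1. e, o -> 0 / V _: fires at position(s) 8: sertikofbf
surface: sertikofbf


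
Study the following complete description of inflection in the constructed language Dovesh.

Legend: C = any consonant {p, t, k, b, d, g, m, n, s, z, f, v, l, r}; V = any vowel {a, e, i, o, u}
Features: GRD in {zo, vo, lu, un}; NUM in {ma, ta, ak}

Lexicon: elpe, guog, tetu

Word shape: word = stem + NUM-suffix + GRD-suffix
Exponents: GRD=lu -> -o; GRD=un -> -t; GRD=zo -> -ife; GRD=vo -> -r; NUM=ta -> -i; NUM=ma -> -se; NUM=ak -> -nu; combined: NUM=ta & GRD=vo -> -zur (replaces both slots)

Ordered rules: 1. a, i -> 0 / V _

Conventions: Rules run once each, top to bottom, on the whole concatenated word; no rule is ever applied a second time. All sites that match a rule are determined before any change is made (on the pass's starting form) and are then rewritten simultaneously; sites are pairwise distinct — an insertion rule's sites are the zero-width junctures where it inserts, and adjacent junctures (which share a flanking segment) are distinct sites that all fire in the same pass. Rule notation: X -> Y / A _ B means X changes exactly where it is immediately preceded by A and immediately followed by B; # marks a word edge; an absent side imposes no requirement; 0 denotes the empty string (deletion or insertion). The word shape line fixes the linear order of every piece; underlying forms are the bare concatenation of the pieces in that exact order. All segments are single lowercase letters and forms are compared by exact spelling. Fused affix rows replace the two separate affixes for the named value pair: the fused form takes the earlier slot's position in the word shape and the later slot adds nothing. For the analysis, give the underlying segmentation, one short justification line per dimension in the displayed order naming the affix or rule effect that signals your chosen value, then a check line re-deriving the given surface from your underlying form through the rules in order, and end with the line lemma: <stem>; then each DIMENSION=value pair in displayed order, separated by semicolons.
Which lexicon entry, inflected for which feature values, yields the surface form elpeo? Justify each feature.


underlying: elpe-i-o
GRD=lu - signalled by the affix -o
NUM=ta - signalled by the affix -i
check: elpeio -> elpeo
lemma: elpe; GRD=lu; NUM=ta


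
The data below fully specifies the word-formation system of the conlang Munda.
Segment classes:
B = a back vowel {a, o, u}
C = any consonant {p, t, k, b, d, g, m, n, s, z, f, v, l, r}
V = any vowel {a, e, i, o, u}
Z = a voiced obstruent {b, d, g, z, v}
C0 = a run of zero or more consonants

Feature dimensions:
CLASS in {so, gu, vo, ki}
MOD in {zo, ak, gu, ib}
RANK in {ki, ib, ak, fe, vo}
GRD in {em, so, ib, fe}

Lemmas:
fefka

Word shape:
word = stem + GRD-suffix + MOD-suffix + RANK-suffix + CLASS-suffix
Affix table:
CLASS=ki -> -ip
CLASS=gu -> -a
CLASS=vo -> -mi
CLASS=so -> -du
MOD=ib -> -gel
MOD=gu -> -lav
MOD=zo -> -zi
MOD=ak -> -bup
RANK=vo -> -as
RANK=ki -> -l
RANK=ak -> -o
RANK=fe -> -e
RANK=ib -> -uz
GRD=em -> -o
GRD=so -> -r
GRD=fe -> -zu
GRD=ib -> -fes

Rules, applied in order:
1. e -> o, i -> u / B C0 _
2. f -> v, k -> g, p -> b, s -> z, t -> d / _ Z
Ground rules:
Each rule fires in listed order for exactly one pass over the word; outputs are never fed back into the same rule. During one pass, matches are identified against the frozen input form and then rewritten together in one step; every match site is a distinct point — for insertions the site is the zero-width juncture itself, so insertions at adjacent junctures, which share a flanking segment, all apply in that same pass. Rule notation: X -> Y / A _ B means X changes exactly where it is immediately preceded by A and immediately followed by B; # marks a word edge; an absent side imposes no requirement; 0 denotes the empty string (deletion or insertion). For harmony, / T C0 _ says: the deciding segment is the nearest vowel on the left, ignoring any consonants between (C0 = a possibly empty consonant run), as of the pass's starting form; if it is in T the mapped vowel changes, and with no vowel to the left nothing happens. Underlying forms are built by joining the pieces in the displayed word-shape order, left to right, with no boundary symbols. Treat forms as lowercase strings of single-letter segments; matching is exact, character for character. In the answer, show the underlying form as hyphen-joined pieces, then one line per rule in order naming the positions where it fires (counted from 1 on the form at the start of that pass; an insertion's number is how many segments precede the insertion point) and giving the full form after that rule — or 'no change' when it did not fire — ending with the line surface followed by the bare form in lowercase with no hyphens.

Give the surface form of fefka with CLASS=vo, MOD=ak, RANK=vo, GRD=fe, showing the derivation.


underlying: fefka-zu-bup-as-mi
1. e -> o, i -> u / B C0 _: fires at position(s) 14: fefkazubupasmu
2. f -> v, k -> g, p -> b, s -> z, t -> d / _ Z: no change
surface: fefkazubupasmu


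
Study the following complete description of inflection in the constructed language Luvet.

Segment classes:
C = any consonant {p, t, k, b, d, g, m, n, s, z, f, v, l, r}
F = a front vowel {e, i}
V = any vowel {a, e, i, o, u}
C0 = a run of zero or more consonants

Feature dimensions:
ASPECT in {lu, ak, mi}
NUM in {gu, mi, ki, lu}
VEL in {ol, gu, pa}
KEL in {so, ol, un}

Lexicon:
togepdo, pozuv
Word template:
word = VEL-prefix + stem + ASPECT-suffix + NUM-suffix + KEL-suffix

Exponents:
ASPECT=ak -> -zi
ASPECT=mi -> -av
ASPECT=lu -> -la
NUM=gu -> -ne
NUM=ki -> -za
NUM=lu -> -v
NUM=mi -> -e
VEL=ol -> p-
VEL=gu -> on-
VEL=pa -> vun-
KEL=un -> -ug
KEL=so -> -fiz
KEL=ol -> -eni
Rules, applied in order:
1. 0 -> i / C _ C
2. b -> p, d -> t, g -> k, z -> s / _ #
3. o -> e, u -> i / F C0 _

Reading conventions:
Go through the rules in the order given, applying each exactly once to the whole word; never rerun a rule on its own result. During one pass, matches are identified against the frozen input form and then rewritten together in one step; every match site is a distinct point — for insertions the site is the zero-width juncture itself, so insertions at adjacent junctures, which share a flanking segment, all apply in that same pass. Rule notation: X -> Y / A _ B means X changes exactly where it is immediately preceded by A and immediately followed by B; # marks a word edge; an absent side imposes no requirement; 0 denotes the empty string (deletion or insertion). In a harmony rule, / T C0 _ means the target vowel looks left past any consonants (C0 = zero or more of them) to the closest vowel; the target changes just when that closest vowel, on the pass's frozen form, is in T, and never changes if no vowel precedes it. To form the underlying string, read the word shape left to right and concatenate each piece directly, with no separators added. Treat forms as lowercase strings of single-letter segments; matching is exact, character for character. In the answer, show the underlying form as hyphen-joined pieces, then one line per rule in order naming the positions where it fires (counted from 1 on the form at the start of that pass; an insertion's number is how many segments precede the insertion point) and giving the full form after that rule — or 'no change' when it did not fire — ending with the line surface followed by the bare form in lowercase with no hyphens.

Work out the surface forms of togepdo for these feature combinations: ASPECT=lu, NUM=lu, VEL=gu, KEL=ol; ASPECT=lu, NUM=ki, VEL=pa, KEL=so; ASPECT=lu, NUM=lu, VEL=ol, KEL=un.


cell ASPECT=lu, NUM=lu, VEL=gu, KEL=ol:
underlying: on-togepdo-la-v-eni
1. 0 -> i / C _ C: inserts after position(s) 2, 7: onitogepidolaveni
2. b -> p, d -> t, g -> k, z -> s / _ #: no change
3. o -> e, u -> i / F C0 _: fires at position(s) 5, 11: onitegepidelaveni
surface: onitegepidelaveni

cell ASPECT=lu, NUM=ki, VEL=pa, KEL=so:
underlying: vun-togepdo-la-za-fiz
1. 0 -> i / C _ C: inserts after position(s) 3, 8: vunitogepidolazafiz
2. b -> p, d -> t, g -> k, z -> s / _ #: fires at position(s) 19: vunitogepidolazafis
3. o -> e, u -> i / F C0 _: fires at position(s) 6, 12: vunitegepidelazafis
surface: vunitegepidelazafis

cell ASPECT=lu, NUM=lu, VEL=ol, KEL=un:
underlying: p-togepdo-la-v-ug
1. 0 -> i / C _ C: inserts after position(s) 1, 6: pitogepidolavug
2. b -> p, d -> t, g -> k, z -> s / _ #: fires at position(s) 15: pitogepidolavuk
3. o -> e, u -> i / F C0 _: fires at position(s) 4, 10: pitegepidelavuk
surface: pitegepidelavuk


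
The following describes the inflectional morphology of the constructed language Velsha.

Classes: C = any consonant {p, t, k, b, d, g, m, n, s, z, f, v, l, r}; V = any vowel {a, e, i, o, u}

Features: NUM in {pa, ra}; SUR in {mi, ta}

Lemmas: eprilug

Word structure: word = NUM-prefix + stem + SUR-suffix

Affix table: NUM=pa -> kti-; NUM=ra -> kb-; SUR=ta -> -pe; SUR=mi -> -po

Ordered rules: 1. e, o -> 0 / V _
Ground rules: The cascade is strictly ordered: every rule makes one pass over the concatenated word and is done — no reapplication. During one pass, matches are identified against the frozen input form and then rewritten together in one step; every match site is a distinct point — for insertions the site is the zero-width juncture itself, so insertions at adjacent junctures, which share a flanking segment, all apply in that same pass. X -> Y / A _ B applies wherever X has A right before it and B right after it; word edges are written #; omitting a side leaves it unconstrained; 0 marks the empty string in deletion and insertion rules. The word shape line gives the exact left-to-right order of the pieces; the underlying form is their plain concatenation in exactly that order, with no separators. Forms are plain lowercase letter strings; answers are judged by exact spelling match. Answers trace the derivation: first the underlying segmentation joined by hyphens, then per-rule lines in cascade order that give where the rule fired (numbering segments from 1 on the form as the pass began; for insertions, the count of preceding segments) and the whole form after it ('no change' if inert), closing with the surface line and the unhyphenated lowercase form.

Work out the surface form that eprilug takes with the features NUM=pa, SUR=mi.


underlying: kti-eprilug-po
1. e, o -> 0 / V _: fires at position(s) 4: ktiprilugpo
surface: ktiprilugpo


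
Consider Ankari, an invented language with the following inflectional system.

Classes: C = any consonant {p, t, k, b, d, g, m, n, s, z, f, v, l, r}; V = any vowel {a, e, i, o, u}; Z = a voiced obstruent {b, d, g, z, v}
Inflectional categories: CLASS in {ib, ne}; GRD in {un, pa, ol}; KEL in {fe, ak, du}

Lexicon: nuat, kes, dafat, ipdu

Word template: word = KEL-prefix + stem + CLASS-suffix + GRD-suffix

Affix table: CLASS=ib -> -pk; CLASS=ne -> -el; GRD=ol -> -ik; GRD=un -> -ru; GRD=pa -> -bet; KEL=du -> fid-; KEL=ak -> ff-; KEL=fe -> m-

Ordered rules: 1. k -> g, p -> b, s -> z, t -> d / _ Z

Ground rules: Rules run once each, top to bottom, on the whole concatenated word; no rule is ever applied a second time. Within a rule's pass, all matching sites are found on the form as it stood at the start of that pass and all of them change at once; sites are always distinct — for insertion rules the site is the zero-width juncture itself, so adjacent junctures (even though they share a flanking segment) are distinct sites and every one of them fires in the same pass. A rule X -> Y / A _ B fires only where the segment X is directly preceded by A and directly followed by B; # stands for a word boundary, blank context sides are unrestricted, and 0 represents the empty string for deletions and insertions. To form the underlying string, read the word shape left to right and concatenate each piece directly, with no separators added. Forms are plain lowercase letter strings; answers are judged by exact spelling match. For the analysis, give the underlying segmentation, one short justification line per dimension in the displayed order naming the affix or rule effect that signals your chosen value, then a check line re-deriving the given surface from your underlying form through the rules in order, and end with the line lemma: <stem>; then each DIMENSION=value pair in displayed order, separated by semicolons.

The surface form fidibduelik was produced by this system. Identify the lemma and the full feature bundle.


underlying: fid-ipdu-el-ik
CLASS=ne - signalled by the affix -el
GRD=ol - signalled by the affix -ik
KEL=du - signalled by the affix fid-
check: fidipduelik -> fidibduelik
lemma: ipdu; CLASS=ne; GRD=ol; KEL=du


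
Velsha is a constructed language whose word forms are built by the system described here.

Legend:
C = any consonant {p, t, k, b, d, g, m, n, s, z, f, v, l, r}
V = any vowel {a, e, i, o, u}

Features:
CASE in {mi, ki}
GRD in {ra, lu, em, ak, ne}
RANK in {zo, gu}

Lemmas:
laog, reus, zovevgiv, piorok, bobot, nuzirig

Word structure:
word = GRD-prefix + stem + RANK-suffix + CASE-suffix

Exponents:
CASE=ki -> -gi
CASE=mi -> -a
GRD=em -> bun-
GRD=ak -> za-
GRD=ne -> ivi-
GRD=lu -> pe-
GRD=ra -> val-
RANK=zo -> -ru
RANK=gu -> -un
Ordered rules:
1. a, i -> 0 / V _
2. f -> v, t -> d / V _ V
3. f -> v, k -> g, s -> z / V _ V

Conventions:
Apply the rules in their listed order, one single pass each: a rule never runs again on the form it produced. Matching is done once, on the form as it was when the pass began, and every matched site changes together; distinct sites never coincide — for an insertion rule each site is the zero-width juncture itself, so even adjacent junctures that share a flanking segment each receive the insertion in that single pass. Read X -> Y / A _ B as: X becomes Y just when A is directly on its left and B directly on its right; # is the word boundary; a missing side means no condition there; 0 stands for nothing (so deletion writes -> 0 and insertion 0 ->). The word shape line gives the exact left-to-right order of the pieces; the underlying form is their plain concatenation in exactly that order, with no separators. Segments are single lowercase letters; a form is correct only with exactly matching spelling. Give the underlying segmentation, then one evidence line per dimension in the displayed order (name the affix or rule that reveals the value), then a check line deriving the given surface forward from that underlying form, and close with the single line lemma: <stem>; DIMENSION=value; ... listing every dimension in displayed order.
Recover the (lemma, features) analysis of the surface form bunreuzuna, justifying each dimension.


underlying: bun-reus-un-a
CASE=mi - signalled by the affix -a
GRD=em - signalled by the affix bun-
RANK=gu - signalled by the affix -un
check: bunreusuna -> bunreusuna -> bunreusuna -> bunreuzuna
lemma: reus; CASE=mi; GRD=em; RANK=gu


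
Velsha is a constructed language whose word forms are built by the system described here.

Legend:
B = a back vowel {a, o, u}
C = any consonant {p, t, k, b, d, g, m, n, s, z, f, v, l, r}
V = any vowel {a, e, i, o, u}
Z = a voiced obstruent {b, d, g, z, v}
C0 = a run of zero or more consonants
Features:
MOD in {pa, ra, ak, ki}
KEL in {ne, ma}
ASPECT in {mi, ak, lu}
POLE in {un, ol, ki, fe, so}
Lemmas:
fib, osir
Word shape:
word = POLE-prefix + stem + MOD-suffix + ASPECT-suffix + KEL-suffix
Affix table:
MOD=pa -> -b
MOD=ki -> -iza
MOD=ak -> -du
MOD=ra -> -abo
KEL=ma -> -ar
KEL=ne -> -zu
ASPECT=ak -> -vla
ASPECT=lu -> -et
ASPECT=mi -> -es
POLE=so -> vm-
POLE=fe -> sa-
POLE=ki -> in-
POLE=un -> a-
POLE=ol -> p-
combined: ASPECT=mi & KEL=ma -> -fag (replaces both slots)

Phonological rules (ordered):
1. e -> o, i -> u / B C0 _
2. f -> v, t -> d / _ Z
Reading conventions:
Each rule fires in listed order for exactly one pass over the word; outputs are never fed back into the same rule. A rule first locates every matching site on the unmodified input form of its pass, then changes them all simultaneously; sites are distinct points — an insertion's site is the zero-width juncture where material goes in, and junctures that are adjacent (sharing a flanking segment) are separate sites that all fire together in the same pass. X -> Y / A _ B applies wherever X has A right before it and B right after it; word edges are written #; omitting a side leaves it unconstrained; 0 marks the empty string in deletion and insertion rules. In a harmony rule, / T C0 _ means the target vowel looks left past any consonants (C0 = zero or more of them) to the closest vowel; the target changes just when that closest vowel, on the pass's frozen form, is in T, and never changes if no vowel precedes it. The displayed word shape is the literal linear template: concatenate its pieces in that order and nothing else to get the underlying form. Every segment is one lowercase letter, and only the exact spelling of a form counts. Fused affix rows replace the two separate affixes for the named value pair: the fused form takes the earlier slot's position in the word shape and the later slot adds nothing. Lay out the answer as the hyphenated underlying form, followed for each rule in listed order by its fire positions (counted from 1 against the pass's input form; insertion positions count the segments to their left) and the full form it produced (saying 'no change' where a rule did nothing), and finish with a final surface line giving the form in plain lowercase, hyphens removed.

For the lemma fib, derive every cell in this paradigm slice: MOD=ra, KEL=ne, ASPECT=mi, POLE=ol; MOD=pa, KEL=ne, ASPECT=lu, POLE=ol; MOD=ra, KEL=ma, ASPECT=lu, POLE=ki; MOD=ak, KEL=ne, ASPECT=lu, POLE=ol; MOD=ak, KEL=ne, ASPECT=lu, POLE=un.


cell MOD=ra, KEL=ne, ASPECT=mi, POLE=ol:
underlying: p-fib-abo-es-zu
1. e -> o, i -> u / B C0 _: fires at position(s) 8: pfibabooszu
2. f -> v, t -> d / _ Z: no change
surface: pfibabooszu

cell MOD=pa, KEL=ne, ASPECT=lu, POLE=ol:
underlying: p-fib-b-et-zu
1. e -> o, i -> u / B C0 _: no change
2. f -> v, t -> d / _ Z: fires at position(s) 7: pfibbedzu
surface: pfibbedzu

cell MOD=ra, KEL=ma, ASPECT=lu, POLE=ki:
underlying: in-fib-abo-et-ar
1. e -> o, i -> u / B C0 _: fires at position(s) 9: infibabootar
2. f -> v, t -> d / _ Z: no change
surface: infibabootar

cell MOD=ak, KEL=ne, ASPECT=lu, POLE=ol:
underlying: p-fib-du-et-zu
1. e -> o, i -> u / B C0 _: fires at position(s) 7: pfibduotzu
2. f -> v, t -> d / _ Z: fires at position(s) 8: pfibduodzu
surface: pfibduodzu

cell MOD=ak, KEL=ne, ASPECT=lu, POLE=un:
underlying: a-fib-du-et-zu
1. e -> o, i -> u / B C0 _: fires at position(s) 3, 7: afubduotzu
2. f -> v, t -> d / _ Z: fires at position(s) 8: afubduodzu
surface: afubduodzu


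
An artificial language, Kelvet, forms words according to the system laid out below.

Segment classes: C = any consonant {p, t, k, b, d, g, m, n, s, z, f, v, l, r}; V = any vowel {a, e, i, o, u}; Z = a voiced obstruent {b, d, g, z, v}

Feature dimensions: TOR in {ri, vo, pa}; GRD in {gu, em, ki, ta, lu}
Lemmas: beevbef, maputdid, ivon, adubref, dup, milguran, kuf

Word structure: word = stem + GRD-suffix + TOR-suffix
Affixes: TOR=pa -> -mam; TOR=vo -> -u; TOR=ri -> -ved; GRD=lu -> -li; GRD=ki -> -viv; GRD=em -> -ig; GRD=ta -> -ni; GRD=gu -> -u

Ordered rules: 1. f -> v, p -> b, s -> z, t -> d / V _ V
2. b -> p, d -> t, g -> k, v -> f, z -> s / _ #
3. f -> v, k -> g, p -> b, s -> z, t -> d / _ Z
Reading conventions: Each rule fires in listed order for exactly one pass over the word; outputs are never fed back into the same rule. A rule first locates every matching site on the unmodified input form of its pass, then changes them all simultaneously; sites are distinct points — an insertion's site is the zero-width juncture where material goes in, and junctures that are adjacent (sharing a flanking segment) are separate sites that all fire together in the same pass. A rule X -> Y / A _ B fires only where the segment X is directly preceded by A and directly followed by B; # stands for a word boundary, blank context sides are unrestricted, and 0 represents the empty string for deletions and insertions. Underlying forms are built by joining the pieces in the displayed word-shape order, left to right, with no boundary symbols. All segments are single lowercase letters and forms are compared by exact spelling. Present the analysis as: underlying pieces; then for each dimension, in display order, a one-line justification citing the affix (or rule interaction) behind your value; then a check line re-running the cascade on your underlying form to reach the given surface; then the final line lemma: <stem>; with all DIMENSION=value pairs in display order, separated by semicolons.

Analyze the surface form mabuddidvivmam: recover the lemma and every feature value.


underlying: maputdid-viv-mam
TOR=pa - signalled by the affix -mam
GRD=ki - signalled by the affix -viv
check: maputdidvivmam -> mabutdidvivmam -> mabutdidvivmam -> mabuddidvivmam
lemma: maputdid; TOR=pa; GRD=ki


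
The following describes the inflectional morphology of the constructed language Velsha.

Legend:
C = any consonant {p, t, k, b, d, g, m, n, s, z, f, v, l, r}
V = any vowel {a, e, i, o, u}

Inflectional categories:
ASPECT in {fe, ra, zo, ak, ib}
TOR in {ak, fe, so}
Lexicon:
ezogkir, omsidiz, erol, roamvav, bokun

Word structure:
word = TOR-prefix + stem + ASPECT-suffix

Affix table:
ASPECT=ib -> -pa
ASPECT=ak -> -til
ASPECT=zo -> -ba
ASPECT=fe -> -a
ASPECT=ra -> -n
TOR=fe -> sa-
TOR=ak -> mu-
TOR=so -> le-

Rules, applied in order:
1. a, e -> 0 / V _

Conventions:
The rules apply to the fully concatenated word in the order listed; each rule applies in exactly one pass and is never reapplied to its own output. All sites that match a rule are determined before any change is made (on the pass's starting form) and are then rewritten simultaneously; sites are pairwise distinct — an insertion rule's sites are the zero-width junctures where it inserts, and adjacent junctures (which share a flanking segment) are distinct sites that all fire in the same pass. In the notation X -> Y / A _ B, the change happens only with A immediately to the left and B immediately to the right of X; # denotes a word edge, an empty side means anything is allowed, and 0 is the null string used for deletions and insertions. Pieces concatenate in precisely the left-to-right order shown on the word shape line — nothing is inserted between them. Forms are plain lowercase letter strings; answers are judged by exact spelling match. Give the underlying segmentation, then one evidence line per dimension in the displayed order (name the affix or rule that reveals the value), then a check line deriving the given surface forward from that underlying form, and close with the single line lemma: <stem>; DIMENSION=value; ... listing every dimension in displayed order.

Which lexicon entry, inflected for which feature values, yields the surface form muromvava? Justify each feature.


underlying: mu-roamvav-a
ASPECT=fe - signalled by the affix -a
TOR=ak - signalled by the affix mu-
check: muroamvava -> muromvava
lemma: roamvav; ASPECT=fe; TOR=ak


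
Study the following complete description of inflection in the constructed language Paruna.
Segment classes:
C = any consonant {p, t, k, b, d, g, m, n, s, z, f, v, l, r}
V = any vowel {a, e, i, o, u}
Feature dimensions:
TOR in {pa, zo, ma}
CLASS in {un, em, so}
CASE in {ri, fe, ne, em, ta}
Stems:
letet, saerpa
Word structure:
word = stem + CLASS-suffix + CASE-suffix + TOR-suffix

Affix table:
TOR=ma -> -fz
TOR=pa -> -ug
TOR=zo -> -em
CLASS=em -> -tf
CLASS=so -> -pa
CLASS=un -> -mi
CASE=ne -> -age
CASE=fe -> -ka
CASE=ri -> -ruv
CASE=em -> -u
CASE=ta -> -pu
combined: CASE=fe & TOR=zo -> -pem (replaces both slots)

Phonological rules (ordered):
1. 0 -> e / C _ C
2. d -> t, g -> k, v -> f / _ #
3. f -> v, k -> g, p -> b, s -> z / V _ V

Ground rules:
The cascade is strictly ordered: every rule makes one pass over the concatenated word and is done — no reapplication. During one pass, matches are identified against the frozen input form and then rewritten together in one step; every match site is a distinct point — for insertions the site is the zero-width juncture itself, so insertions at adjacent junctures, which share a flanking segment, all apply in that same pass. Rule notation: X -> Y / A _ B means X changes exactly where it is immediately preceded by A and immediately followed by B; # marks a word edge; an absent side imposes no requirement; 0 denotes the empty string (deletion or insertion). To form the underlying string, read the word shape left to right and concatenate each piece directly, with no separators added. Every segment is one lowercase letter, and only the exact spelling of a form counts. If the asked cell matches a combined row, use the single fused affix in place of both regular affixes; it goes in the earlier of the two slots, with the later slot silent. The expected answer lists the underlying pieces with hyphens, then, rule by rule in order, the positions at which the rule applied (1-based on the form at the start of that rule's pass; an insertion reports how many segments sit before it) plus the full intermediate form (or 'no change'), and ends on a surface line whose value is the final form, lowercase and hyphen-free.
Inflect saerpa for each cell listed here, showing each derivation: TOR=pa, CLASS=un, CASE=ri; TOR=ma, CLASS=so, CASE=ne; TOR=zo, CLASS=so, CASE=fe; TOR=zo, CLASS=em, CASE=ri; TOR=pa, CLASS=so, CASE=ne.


cell TOR=pa, CLASS=un, CASE=ri:
underlying: saerpa-mi-ruv-ug
1. 0 -> e / C _ C: inserts after position(s) 4: saerepamiruvug
2. d -> t, g -> k, v -> f / _ #: fires at position(s) 14: saerepamiruvuk
3. f -> v, k -> g, p -> b, s -> z / V _ V: fires at position(s) 6: saerebamiruvuk
surface: saerebamiruvuk

cell TOR=ma, CLASS=so, CASE=ne:
underlying: saerpa-pa-age-fz
1. 0 -> e / C _ C: inserts after position(s) 4, 12: saerepapaagefez
2. d -> t, g -> k, v -> f / _ #: no change
3. f -> v, k -> g, p -> b, s -> z / V _ V: fires at position(s) 6, 8, 13: saerebabaagevez
surface: saerebabaagevez

cell TOR=zo, CLASS=so, CASE=fe:
underlying: saerpa-pa-pem
1. 0 -> e / C _ C: inserts after position(s) 4: saerepapapem
2. d -> t, g -> k, v -> f / _ #: no change
3. f -> v, k -> g, p -> b, s -> z / V _ V: fires at position(s) 6, 8, 10: saerebababem
surface: saerebababem

cell TOR=zo, CLASS=em, CASE=ri:
underlying: saerpa-tf-ruv-em
1. 0 -> e / C _ C: inserts after position(s) 4, 7, 8: saerepateferuvem
2. d -> t, g -> k, v -> f / _ #: no change
3. f -> v, k -> g, p -> b, s -> z / V _ V: fires at position(s) 6, 10: saerebateveruvem
surface: saerebateveruvem

cell TOR=pa, CLASS=so, CASE=ne:
underlying: saerpa-pa-age-ug
1. 0 -> e / C _ C: inserts after position(s) 4: saerepapaageug
2. d -> t, g -> k, v -> f / _ #: fires at position(s) 14: saerepapaageuk
3. f -> v, k -> g, p -> b, s -> z / V _ V: fires at position(s) 6, 8: saerebabaageuk
surface: saerebabaageuk


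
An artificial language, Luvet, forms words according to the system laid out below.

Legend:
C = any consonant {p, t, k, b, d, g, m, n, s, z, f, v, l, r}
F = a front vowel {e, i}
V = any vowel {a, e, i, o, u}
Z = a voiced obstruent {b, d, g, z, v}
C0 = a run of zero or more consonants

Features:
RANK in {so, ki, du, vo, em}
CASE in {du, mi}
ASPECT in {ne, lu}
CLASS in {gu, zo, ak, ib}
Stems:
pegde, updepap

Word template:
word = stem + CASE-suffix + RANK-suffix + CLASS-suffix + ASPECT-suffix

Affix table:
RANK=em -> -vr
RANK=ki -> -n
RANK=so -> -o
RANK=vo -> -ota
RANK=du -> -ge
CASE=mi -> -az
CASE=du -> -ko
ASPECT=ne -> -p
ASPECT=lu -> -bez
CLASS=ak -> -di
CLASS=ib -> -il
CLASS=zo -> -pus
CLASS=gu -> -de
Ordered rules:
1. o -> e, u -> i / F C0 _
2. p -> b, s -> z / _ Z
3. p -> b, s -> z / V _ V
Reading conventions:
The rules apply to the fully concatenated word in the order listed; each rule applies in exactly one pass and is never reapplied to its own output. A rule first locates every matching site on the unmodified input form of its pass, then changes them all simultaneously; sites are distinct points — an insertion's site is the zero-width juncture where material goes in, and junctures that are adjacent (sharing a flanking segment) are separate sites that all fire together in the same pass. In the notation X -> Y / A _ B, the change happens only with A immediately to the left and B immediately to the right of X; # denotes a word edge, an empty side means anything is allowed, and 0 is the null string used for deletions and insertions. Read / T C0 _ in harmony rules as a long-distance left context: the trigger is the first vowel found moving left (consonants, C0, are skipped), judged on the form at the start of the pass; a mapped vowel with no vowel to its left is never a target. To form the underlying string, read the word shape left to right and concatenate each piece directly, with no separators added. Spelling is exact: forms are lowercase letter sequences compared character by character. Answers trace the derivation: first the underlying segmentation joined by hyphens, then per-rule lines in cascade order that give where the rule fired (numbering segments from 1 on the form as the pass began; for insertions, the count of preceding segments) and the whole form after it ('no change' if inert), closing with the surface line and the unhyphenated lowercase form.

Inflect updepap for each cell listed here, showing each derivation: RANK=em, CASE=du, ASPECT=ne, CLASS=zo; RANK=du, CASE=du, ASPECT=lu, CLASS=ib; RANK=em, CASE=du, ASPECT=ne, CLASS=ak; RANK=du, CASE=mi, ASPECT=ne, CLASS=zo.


cell RANK=em, CASE=du, ASPECT=ne, CLASS=zo:
underlying: updepap-ko-vr-pus-p
1. o -> e, u -> i / F C0 _: no change
2. p -> b, s -> z / _ Z: fires at position(s) 2: ubdepapkovrpusp
3. p -> b, s -> z / V _ V: fires at position(s) 5: ubdebapkovrpusp
surface: ubdebapkovrpusp

cell RANK=du, CASE=du, ASPECT=lu, CLASS=ib:
underlying: updepap-ko-ge-il-bez
1. o -> e, u -> i / F C0 _: no change
2. p -> b, s -> z / _ Z: fires at position(s) 2: ubdepapkogeilbez
3. p -> b, s -> z / V _ V: fires at position(s) 5: ubdebapkogeilbez
surface: ubdebapkogeilbez

cell RANK=em, CASE=du, ASPECT=ne, CLASS=ak:
underlying: updepap-ko-vr-di-p
1. o -> e, u -> i / F C0 _: no change
2. p -> b, s -> z / _ Z: fires at position(s) 2: ubdepapkovrdip
3. p -> b, s -> z / V _ V: fires at position(s) 5: ubdebapkovrdip
surface: ubdebapkovrdip

cell RANK=du, CASE=mi, ASPECT=ne, CLASS=zo:
underlying: updepap-az-ge-pus-p
1. o -> e, u -> i / F C0 _: fires at position(s) 13: updepapazgepisp
2. p -> b, s -> z / _ Z: fires at position(s) 2: ubdepapazgepisp
3. p -> b, s -> z / V _ V: fires at position(s) 5, 7, 12: ubdebabazgebisp
surface: ubdebabazgebisp


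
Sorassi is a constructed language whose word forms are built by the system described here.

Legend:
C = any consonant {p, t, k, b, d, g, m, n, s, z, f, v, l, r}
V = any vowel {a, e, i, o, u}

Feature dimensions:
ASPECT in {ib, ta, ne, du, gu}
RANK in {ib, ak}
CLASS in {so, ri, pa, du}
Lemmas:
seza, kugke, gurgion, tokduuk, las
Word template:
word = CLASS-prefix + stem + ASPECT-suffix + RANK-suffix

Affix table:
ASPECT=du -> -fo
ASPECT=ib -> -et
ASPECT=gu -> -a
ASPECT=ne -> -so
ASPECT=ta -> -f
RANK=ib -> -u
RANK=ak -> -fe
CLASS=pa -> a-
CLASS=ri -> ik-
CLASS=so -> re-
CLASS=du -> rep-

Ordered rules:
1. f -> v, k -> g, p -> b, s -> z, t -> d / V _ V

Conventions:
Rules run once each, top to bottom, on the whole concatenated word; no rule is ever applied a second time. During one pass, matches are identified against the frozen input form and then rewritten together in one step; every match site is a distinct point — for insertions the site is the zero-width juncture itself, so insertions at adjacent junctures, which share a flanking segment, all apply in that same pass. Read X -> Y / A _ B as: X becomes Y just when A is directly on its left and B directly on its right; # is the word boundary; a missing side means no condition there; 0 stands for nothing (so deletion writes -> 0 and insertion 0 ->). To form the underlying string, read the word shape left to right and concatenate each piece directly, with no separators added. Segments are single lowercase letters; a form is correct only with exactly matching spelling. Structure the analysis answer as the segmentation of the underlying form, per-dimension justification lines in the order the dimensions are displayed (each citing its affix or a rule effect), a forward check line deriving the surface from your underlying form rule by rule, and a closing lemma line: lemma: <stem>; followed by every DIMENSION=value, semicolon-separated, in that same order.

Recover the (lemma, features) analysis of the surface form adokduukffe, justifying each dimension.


underlying: a-tokduuk-f-fe
ASPECT=ta - signalled by the affix -f
RANK=ak - signalled by the affix -fe
CLASS=pa - signalled by the affix a-
check: atokduukffe -> adokduukffe
lemma: tokduuk; ASPECT=ta; RANK=ak; CLASS=pa


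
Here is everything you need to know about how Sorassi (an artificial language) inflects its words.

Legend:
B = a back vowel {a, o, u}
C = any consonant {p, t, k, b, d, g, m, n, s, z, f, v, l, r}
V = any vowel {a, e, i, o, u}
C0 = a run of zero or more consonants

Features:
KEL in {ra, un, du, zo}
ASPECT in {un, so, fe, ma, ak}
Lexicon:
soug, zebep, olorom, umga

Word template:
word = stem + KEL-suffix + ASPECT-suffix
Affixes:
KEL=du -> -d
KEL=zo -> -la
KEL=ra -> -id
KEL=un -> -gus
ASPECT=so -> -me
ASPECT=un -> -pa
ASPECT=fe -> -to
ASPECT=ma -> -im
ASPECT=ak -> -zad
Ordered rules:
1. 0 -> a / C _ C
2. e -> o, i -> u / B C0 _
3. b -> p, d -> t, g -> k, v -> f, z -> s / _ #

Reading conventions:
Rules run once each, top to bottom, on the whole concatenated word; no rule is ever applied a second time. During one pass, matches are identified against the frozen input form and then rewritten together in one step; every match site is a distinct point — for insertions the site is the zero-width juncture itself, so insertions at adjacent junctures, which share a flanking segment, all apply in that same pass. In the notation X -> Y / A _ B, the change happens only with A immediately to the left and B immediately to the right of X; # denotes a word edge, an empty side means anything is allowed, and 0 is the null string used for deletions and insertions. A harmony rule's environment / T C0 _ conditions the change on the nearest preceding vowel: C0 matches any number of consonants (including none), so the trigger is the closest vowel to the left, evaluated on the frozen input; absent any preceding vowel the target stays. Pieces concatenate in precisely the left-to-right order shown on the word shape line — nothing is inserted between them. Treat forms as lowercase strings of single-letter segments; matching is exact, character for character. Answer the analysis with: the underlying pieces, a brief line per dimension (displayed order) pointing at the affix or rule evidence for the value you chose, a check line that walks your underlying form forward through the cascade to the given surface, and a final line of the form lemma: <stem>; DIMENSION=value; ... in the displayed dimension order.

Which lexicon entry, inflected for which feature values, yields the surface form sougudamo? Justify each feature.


underlying: soug-id-me
KEL=ra - signalled by the affix -id
ASPECT=so - signalled by the affix -me
check: sougidme -> sougidame -> sougudamo -> sougudamo
lemma: soug; KEL=ra; ASPECT=so


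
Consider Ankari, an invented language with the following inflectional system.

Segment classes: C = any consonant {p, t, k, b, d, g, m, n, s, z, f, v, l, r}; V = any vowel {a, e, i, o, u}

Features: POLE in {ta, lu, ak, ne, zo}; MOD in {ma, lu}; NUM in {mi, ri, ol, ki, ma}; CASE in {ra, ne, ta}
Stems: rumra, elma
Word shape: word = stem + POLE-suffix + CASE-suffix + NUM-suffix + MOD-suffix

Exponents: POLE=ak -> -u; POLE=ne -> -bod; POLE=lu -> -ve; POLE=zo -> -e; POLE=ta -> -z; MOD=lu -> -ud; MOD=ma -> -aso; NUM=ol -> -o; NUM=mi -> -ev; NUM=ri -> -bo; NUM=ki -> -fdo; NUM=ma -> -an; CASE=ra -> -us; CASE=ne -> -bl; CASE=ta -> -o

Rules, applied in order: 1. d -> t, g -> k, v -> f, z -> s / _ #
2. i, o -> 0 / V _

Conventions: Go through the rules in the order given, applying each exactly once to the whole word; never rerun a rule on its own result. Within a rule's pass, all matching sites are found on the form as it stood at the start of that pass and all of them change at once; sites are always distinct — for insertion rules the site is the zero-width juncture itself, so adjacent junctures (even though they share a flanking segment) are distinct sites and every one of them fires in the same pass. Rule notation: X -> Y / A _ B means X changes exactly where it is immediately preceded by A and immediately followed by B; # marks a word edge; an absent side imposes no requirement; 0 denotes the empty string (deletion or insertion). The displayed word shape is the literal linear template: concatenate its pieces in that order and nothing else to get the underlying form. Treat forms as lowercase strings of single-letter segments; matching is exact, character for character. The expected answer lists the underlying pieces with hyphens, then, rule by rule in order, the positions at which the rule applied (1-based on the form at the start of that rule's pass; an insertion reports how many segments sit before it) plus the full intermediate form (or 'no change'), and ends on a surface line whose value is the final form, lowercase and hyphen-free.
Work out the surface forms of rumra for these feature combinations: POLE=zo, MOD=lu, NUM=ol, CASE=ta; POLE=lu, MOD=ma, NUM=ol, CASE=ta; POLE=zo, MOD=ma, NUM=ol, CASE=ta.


cell POLE=zo, MOD=lu, NUM=ol, CASE=ta:
underlying: rumra-e-o-o-ud
1. d -> t, g -> k, v -> f, z -> s / _ #: fires at position(s) 10: rumraeoout
2. i, o -> 0 / V _: fires at position(s) 7, 8: rumraeut
surface: rumraeut

cell POLE=lu, MOD=ma, NUM=ol, CASE=ta:
underlying: rumra-ve-o-o-aso
1. d -> t, g -> k, v -> f, z -> s / _ #: no change
2. i, o -> 0 / V _: fires at position(s) 8, 9: rumraveaso
surface: rumraveaso

cell POLE=zo, MOD=ma, NUM=ol, CASE=ta:
underlying: rumra-e-o-o-aso
1. d -> t, g -> k, v -> f, z -> s / _ #: no change
2. i, o -> 0 / V _: fires at position(s) 7, 8: rumraeaso
surface: rumraeaso
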